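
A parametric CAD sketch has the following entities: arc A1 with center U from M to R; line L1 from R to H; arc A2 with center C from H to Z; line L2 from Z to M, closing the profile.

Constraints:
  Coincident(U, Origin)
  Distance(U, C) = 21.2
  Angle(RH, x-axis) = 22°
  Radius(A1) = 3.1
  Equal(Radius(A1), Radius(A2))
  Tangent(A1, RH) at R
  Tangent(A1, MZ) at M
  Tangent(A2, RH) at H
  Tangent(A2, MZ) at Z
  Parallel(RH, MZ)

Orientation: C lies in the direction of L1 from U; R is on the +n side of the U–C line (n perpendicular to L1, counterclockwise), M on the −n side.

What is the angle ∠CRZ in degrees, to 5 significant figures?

7.9825°

Tangency of A1 to both parallel lines with radius 3.1 puts R and M at U ± 3.1·n: R = (-1.1613, 2.8743), M = (1.1613, -2.8743). Equal radii place H and Z the same way about C: H = C + 3.1·n = (18.495, 10.816), Z = C − 3.1·n = (20.818, 5.0674). Then cos ∠CRZ = RC·RZ / (|RC||RZ|), giving 7.9825°.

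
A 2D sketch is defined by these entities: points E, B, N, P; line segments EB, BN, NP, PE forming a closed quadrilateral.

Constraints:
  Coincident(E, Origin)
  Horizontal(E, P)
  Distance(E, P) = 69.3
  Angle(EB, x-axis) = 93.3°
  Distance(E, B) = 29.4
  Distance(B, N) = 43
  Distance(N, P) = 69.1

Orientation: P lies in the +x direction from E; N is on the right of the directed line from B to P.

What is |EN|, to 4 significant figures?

13.61

E is at the origin; E and P share the same y with |EP| = 69.3 and P in +x, so P = (69.3, 0). EB runs at 93.3° with |EB| = 29.4, so B = (-1.692, 29.35). N is determined by |BN| = 43.0 and |NP| = 69.1 together: it lies at the intersection of circle(B, 43.0) and circle(P, 69.1). With |BP| = 76.82, the foot of the radical line on BP is 19.37 from B and the perpendicular offset is √(43.0² − 19.37²) = 38.39. Taking the right-of-BP solution: N = (1.537, -13.53).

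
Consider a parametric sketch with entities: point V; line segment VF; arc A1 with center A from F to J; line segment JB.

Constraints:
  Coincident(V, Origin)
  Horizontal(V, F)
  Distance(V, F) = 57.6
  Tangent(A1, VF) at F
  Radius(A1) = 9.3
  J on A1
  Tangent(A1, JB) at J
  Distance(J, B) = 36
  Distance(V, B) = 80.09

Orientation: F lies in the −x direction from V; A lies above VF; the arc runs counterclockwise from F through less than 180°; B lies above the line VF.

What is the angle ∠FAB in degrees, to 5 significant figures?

167.14°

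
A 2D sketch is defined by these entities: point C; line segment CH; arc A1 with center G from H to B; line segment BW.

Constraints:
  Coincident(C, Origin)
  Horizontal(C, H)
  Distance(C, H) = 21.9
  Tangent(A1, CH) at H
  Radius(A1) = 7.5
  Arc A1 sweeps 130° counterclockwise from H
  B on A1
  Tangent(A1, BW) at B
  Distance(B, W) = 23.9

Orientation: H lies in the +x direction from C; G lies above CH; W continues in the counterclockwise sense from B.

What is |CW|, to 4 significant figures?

33.00

C is at the origin; C and H share the same y with |CH| = 21.9 and H on the +x side, so H = (21.90, 0.000). Since A1 is tangent to CH there, GH ⟂ CH, so G = H + (0, 7.5) = (21.90, 7.500). On A1, H sits at bearing -90° from G; a 130° counterclockwise sweep puts B at bearing 40°, so B = G + 7.5·(cos 40°, sin 40°) = (27.65, 12.32). Tangency of A1 to BW means the radius GB is perpendicular to BW, so BW runs along (−sin 40°, cos 40°); with |BW| = 23.9, W = (12.28, 30.63). Then |CW| = |W − C| = 33.00.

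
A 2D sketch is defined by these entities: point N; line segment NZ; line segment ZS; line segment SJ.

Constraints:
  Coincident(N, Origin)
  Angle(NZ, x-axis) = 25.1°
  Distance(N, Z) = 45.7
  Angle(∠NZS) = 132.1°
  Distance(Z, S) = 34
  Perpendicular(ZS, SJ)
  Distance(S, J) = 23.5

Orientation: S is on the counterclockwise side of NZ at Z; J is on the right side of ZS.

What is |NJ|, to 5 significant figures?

86.451

N is at the origin; NZ runs at 25.1° with length 45.7, so Z = 45.7·(cos 25.1°, sin 25.1°) = (41.384, 19.386). ∠NZS = 132.1°, so ZS runs at 25.1° + (180° − 132.1°) = 73.000° from the x-axis; with |ZS| = 34.0, S = Z + 34.0·(cos 73.000°, sin 73.000°) = (51.325, 51.900). ZS ⟂ SJ; with |SJ| = 23.5 on the right of ZS, J = S + 23.5·(0.95630, -0.29237) = (73.798, 45.030). Then |NJ| = |J − N| = 86.451.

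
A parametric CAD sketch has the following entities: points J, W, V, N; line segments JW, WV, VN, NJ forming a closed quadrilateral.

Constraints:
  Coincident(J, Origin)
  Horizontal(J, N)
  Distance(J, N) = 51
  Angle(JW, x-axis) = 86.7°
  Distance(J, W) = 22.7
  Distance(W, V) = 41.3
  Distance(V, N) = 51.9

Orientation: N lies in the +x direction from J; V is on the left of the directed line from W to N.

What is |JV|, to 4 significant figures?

59.06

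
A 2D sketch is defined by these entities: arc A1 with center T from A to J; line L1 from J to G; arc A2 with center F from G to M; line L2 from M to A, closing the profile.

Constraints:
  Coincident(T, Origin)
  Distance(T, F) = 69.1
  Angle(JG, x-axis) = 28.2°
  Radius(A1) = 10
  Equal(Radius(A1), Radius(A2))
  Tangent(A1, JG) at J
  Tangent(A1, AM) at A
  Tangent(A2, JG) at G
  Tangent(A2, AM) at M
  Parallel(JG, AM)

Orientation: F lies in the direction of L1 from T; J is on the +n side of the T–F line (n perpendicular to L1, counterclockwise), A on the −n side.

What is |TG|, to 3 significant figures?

69.8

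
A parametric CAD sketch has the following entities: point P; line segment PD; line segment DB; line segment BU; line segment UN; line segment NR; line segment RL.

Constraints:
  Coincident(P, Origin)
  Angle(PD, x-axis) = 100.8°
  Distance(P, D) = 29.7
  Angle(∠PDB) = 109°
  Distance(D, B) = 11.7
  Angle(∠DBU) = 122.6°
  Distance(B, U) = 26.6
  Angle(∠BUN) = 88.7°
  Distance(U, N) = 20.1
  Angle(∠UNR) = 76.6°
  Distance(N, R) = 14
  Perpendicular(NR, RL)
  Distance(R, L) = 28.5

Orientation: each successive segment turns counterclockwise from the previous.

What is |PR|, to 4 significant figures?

16.60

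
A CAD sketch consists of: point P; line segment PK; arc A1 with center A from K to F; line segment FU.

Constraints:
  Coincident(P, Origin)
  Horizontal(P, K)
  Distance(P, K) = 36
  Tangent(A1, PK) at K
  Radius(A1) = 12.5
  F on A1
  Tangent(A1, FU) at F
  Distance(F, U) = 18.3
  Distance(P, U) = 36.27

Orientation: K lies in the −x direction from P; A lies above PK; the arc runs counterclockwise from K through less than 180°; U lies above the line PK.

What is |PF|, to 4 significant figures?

26.05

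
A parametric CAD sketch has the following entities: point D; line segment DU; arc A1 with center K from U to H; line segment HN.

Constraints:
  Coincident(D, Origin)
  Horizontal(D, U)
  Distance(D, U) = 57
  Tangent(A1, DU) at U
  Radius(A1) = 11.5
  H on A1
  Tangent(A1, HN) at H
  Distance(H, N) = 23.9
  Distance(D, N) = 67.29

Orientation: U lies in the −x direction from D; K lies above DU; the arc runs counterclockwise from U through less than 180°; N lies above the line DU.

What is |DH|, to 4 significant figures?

49.03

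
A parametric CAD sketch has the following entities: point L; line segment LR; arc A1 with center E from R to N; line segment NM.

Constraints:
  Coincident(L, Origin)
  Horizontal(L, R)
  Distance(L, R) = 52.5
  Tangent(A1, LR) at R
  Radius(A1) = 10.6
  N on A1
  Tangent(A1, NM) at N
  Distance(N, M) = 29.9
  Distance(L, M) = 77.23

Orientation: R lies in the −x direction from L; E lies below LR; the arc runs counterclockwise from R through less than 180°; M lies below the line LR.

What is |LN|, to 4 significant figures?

63.70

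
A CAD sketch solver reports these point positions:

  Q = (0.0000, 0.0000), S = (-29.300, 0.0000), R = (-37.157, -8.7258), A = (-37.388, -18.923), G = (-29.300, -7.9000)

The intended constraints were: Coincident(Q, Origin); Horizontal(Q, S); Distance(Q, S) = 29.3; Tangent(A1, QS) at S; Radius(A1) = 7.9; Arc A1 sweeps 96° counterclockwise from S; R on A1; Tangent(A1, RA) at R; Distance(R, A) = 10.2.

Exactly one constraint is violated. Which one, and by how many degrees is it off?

Tangent(A1, RA) at R — off by 7.30°.

Q = (0.00, 0.00) ✓; Q.y = 0.00, S.y = 0.00 ✓; |QS| = 29.30 ✓; ∠(GS, SQ) = 90.00° ✓; |GS| = 7.900 ✓; bearing(G→R) − bearing(G→S) = 96.00° ✓; |GR| = 7.900 ✓; ∠(GR, RA) = 97.30° ✗; |RA| = 10.20 ✓.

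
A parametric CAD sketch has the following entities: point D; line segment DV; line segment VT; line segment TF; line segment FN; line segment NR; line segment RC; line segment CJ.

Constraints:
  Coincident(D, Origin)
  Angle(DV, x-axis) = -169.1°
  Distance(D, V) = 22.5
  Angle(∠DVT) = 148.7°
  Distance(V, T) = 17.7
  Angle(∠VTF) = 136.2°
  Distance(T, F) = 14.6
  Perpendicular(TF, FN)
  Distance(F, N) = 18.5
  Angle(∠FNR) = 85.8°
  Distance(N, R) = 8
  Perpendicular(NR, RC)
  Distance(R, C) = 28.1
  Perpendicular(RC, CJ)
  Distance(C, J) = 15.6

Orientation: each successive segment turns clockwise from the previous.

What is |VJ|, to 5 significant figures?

42.664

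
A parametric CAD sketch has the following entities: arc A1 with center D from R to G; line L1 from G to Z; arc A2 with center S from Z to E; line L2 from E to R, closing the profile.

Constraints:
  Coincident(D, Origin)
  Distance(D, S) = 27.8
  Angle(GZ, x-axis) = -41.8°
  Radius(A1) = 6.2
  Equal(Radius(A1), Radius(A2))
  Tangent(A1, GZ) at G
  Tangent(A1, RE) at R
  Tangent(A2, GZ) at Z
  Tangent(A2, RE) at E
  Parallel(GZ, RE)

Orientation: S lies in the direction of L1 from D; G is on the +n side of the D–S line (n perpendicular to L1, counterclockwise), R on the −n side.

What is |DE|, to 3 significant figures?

28.5

Tangency of A1 to both parallel lines with radius 6.2 puts G and R at D ± 6.2·n: G = (4.13, 4.62), R = (-4.13, -4.62). Equal radii place Z and E the same way about S: Z = S + 6.2·n = (24.9, -13.9), E = S − 6.2·n = (16.6, -23.2). Then |DE| = |E − D| = 28.5.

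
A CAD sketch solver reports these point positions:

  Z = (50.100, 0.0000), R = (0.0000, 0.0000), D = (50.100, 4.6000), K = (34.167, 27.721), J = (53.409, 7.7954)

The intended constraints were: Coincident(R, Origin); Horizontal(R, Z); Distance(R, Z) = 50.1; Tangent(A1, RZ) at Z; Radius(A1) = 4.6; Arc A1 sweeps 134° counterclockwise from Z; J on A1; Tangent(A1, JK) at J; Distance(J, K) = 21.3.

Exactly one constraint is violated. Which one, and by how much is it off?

Distance(J, K) = 21.3 — off by 6.40.

R = (0.00, 0.00) ✓; R.y = 0.00, Z.y = 0.00 ✓; |RZ| = 50.10 ✓; ∠(DZ, ZR) = 90.00° ✓; |DZ| = 4.600 ✓; bearing(D→J) − bearing(D→Z) = 134.0° ✓; |DJ| = 4.600 ✓; ∠(DJ, JK) = 90.00° ✓; |JK| = 27.70 ✗.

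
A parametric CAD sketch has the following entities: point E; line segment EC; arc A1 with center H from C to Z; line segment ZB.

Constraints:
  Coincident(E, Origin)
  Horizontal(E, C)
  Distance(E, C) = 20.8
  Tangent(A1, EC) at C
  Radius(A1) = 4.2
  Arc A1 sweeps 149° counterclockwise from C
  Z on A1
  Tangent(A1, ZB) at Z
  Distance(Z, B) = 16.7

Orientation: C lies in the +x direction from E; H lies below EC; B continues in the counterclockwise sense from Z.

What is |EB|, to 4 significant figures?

36.81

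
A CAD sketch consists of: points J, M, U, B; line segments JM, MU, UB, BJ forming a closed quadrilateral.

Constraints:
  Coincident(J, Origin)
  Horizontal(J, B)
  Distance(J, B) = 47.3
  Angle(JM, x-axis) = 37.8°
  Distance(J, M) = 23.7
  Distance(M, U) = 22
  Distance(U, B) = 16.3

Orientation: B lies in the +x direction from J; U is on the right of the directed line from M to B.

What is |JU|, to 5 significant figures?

31.567

Checks: |MU| = 22.00 ✓; |UB| = 16.30 ✓.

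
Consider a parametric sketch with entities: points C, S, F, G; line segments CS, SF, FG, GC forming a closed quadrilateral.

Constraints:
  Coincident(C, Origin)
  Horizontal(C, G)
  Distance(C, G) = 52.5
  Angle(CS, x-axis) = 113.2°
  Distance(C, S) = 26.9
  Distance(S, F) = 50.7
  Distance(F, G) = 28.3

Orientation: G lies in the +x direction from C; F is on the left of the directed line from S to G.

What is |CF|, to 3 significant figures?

47.5

C is at the origin; C and G share the same y with |CG| = 52.5 and G in +x, so G = (52.5, 0). CS runs at 113.2° with |CS| = 26.9, so S = (-10.6, 24.7). F is determined by |SF| = 50.7 and |FG| = 28.3 together: it lies at the intersection of circle(S, 50.7) and circle(G, 28.3). With |SG| = 67.8, the foot of the radical line on SG is 46.9 from S and the perpendicular offset is √(50.7² − 46.9²) = 19.2. Taking the left-of-SG solution: F = (40.1, 25.4).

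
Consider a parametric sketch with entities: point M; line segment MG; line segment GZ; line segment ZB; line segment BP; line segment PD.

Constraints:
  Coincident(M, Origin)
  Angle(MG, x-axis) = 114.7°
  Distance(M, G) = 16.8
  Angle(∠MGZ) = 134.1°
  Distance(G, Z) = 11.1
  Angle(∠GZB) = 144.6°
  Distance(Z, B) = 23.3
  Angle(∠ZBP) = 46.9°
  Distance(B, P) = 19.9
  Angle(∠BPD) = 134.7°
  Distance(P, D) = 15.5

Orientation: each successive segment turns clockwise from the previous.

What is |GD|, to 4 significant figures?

9.133

∠ZBP = 46.9° gives BP at -99.70° from the x-axis; with |BP| = 19.9, P = (13.09, 18.82). ∠BPD = 134.7° gives PD at -145.0° from the x-axis; with |PD| = 15.5, D = (0.3960, 9.932). Then |GD| = |D − G| = 9.133.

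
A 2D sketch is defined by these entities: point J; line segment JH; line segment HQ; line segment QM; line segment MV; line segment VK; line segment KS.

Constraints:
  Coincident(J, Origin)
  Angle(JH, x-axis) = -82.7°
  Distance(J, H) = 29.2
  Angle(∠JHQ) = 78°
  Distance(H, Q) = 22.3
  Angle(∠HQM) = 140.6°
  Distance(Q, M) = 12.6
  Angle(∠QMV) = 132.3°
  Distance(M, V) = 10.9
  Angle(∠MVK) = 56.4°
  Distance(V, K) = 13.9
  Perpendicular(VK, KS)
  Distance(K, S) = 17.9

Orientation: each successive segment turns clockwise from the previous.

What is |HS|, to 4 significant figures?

29.99

∠MVK = 56.4° gives VK at -35.40° from the x-axis; with |VK| = 13.9, K = (-15.89, -15.52). The perpendicularity gives KS at right angles to VK, so KS runs at -125.4°; with |KS| = 17.9, S = (-26.26, -30.12). Then |HS| = |S − H| = 29.99.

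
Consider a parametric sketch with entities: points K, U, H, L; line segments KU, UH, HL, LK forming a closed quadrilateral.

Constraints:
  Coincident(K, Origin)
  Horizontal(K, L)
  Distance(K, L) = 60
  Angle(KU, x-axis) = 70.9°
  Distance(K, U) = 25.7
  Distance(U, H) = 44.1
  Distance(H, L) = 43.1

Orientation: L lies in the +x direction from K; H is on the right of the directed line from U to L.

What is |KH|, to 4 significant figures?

27.56

K is at the origin; KL is horizontal with |KL| = 60.0 and L in +x, so L = (60.0, 0). KU runs at 70.9° with |KU| = 25.7, so U = (8.410, 24.29). H is determined by |UH| = 44.1 and |HL| = 43.1 together: it lies at the intersection of circle(U, 44.1) and circle(L, 43.1). With |UL| = 57.02, the foot of the radical line on UL is 29.27 from U and the perpendicular offset is √(44.1² − 29.27²) = 32.98. Taking the right-of-UL solution: H = (20.85, -18.02).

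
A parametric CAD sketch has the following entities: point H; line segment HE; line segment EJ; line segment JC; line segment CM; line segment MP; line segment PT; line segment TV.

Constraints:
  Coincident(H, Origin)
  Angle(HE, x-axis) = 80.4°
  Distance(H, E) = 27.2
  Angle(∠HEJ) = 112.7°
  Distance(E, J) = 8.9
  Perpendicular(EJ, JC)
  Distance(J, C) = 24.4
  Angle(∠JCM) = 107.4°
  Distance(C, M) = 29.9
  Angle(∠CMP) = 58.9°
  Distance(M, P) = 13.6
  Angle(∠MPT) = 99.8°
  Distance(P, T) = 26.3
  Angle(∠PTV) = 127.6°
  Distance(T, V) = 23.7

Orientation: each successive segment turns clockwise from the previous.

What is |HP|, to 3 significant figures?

7.72

H is at the origin; HE runs at 80.4° with length 27.2, so E = (4.54, 26.8). ∠HEJ = 112.7° gives EJ at 13.1° from the x-axis; with |EJ| = 8.9, J = (13.2, 28.8). EJ is perpendicular to JC, so JC runs at -76.9°; with |JC| = 24.4, C = (18.7, 5.07). ∠JCM = 107.4° gives CM at -149° from the x-axis; with |CM| = 29.9, M = (-7.03, -10.1). ∠CMP = 58.9° gives MP at 89.4° from the x-axis; with |MP| = 13.6, P = (-6.89, 3.50). Then |HP| = |P − H| = 7.72.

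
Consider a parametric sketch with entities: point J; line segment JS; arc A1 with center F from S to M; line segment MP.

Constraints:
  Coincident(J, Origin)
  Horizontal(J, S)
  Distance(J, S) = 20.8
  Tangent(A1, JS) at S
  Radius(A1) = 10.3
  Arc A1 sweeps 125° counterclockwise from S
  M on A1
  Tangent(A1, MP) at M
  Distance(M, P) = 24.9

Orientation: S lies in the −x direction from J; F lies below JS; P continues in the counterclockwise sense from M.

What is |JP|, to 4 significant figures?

39.54

J is at the origin; JS is horizontal with |JS| = 20.8 and S on the −x side, so S = (-20.80, 0.000). The tangent condition forces FS to be normal to JS, so F = S + (0, -10.3) = (-20.80, -10.30). On A1, S sits at bearing 90° from F; a 125° counterclockwise sweep puts M at bearing 215°, so M = F + 10.3·(cos 215°, sin 215°) = (-29.24, -16.21). The tangent condition forces FM to be normal to MP, so MP runs along (−sin 215°, cos 215°); with |MP| = 24.9, P = (-14.96, -36.60). Then |JP| = |P − J| = 39.54.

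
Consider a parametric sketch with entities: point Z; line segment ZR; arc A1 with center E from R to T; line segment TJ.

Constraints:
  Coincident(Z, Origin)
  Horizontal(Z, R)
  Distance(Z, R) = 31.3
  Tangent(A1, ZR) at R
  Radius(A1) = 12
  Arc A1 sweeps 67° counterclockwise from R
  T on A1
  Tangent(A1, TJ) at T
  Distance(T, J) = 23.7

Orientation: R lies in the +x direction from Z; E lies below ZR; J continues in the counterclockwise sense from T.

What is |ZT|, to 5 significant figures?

21.533

Z is at the origin; Z and R share the same y with |ZR| = 31.3 and R on the +x side, so R = (31.300, 0.0000). Tangency of A1 to ZR means the radius ER is perpendicular to ZR, so E = R + (0, -12) = (31.300, -12.000). On A1, R sits at bearing 90° from E; a 67° counterclockwise sweep puts T at bearing 157°, so T = E + 12.0·(cos 157°, sin 157°) = (20.254, -7.3112). Then |ZT| = |T − Z| = 21.533.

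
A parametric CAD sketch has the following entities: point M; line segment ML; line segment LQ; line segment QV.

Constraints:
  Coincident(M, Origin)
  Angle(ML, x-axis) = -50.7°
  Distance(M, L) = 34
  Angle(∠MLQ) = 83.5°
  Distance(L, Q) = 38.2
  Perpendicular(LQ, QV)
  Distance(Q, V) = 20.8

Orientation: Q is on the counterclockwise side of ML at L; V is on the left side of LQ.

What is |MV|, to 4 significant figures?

36.72

M is at the origin; ML runs at -50.7° with length 34.0, so L = 34.0·(cos -50.7°, sin -50.7°) = (21.53, -26.31). ∠MLQ = 83.5°, so LQ runs at -50.7° + (180° − 83.5°) = 45.80° from the x-axis; with |LQ| = 38.2, Q = L + 38.2·(cos 45.80°, sin 45.80°) = (48.17, 1.075). LQ is perpendicular to QV; with |QV| = 20.8 on the left of LQ, V = Q + 20.8·(-0.7169, 0.6972) = (33.25, 15.58). Then |MV| = |V − M| = 36.72.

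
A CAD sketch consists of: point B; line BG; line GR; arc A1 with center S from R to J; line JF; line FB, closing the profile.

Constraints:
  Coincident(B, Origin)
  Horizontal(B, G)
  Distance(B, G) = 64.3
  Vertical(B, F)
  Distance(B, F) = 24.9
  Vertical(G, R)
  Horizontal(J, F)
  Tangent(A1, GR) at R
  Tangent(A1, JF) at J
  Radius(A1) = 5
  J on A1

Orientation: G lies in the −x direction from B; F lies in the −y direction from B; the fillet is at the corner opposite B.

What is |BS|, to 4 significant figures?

62.55

B is at the origin; B and G share the same y with |BG| = 64.3 and G on the −x side, so G = (-64.30, 0.000). B and F share the same x with |BF| = 24.9 and F on the −y side, so F = (0.000, -24.90). The virtual corner opposite B is at (-64.30, -24.90). A1 meets GR tangentially, so SR is at right angles to GR and A1 meets JF tangentially, so SJ is at right angles to JF, with radius 5.0, so the center S sits 5.0 in from both sides at S = (-59.30, -19.90). Then |BS| = |S − B| = 62.55.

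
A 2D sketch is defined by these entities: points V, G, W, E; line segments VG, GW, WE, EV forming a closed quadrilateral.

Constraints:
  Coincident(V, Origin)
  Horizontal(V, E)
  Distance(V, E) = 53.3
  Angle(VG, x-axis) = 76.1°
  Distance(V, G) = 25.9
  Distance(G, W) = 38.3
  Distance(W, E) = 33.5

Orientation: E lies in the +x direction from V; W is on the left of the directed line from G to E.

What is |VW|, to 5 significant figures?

54.392

V is at the origin; VE is horizontal with |VE| = 53.3 and E in +x, so E = (53.3, 0). VG runs at 76.1° with |VG| = 25.9, so G = (6.2219, 25.142). W is determined by |GW| = 38.3 and |WE| = 33.5 together: it lies at the intersection of circle(G, 38.3) and circle(E, 33.5). With |GE| = 53.371, the foot of the radical line on GE is 29.914 from G and the perpendicular offset is √(38.3² − 29.914²) = 23.917. Taking the left-of-GE solution: W = (43.876, 32.147).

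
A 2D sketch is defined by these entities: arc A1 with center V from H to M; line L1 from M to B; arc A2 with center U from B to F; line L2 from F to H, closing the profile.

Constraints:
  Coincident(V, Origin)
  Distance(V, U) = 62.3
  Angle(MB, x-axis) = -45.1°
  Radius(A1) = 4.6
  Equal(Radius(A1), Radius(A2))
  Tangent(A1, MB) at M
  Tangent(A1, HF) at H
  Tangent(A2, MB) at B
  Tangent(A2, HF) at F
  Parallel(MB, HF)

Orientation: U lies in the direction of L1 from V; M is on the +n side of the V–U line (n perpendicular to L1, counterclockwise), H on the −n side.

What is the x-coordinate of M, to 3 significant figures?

3.26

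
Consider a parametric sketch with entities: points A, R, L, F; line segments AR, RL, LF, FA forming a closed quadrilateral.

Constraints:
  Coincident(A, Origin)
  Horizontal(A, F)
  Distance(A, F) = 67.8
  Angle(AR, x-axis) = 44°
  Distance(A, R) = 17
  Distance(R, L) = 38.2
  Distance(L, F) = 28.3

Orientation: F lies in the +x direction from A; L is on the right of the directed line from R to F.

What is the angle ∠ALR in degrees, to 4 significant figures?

22.63°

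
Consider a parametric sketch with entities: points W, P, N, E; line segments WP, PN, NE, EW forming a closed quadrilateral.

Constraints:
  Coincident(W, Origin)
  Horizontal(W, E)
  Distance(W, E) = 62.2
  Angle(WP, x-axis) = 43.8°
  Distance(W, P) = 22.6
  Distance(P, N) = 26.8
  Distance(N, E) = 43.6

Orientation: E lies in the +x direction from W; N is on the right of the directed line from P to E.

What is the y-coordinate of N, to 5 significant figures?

-10.905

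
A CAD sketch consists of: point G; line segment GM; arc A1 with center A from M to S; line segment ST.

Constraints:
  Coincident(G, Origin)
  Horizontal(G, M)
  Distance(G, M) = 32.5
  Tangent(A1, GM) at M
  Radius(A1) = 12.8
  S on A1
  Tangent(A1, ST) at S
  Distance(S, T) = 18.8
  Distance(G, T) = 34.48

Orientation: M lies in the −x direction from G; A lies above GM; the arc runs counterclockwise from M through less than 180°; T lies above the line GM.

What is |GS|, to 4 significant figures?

22.73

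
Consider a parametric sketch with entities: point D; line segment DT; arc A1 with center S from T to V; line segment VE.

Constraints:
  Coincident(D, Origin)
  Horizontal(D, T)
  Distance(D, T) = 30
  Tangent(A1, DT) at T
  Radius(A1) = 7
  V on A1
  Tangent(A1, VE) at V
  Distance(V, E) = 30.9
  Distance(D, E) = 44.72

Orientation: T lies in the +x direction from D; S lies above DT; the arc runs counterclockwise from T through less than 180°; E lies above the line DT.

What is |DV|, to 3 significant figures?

37.7

Checks: |SV| = 7.000 ✓; ∠(SV, VE) = 90.00° ✓; |VE| = 30.90 ✓; |DE| = 44.72 ✓.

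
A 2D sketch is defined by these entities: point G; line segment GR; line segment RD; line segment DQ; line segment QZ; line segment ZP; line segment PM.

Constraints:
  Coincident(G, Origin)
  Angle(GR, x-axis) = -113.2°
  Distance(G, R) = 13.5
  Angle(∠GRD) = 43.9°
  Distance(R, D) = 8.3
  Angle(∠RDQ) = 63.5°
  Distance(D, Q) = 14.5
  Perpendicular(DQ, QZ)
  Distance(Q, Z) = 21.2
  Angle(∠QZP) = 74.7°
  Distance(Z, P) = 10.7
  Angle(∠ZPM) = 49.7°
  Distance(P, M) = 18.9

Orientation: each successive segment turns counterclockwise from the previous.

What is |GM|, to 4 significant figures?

17.83

∠QZP = 74.7° gives ZP at -25.30° from the x-axis; with |ZP| = 10.7, P = (-12.80, -20.41). ∠ZPM = 49.7° gives PM at 105.0° from the x-axis; with |PM| = 18.9, M = (-17.70, -2.156). Then |GM| = |M − G| = 17.83.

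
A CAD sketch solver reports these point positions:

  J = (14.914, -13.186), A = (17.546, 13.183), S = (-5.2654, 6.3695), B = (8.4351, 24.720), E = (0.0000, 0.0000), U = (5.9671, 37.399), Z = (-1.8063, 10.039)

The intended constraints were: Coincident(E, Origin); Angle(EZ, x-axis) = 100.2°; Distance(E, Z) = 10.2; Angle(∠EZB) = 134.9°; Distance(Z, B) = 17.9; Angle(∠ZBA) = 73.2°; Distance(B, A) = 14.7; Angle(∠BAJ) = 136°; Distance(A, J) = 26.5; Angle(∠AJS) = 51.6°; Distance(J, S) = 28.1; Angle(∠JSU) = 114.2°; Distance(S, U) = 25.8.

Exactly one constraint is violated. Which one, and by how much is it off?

Distance(S, U) = 25.8 — off by 7.20.

E = (0.00, 0.00) ✓; EZ at 100.2° ✓; |EZ| = 10.20 ✓; ∠EZB = 134.9° ✓; |ZB| = 17.90 ✓; ∠ZBA = 73.20° ✓; |BA| = 14.70 ✓; ∠BAJ = 136.0° ✓; |AJ| = 26.50 ✓; ∠AJS = 51.60° ✓; |JS| = 28.10 ✓; ∠JSU = 114.2° ✓; |SU| = 33.00 ✗.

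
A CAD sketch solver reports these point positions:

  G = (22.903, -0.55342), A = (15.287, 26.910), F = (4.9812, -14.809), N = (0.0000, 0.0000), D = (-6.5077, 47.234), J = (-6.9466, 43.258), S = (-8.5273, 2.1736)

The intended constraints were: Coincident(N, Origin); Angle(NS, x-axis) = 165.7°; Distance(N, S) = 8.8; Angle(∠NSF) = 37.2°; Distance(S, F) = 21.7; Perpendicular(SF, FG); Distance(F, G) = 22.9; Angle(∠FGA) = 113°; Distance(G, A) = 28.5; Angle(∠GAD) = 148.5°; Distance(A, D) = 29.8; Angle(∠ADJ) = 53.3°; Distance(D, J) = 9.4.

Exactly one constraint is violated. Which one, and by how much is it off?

Distance(D, J) = 9.4 — off by 5.40.

N = (0.00, 0.00) ✓; NS at 165.7° ✓; |NS| = 8.800 ✓; ∠NSF = 37.20° ✓; |SF| = 21.70 ✓; ∠(SF, FG) = 90.00° ✓; |FG| = 22.90 ✓; ∠FGA = 113.0° ✓; |GA| = 28.50 ✓; ∠GAD = 148.5° ✓; |AD| = 29.80 ✓; ∠ADJ = 53.30° ✓; |DJ| = 4.000 ✗.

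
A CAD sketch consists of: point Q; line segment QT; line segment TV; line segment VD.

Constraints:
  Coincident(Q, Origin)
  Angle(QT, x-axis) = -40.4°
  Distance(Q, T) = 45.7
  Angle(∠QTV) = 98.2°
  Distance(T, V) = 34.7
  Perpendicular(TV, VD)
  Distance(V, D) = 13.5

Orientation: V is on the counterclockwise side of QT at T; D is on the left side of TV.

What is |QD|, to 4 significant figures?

52.02

Q is at the origin; QT runs at -40.4° with length 45.7, so T = 45.7·(cos -40.4°, sin -40.4°) = (34.80, -29.62). ∠QTV = 98.2°, so TV runs at -40.4° + (180° − 98.2°) = 41.40° from the x-axis; with |TV| = 34.7, V = T + 34.7·(cos 41.40°, sin 41.40°) = (60.83, -6.672). The perpendicularity gives VD at right angles to TV; with |VD| = 13.5 on the left of TV, D = V + 13.5·(-0.6613, 0.7501) = (51.90, 3.455). Then |QD| = |D − Q| = 52.02.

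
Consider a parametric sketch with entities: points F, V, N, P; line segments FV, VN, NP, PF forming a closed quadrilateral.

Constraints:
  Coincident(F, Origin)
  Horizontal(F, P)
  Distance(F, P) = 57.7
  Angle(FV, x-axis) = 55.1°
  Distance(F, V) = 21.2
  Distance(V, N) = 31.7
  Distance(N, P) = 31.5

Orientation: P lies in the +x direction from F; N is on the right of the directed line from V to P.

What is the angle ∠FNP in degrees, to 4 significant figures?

141.3°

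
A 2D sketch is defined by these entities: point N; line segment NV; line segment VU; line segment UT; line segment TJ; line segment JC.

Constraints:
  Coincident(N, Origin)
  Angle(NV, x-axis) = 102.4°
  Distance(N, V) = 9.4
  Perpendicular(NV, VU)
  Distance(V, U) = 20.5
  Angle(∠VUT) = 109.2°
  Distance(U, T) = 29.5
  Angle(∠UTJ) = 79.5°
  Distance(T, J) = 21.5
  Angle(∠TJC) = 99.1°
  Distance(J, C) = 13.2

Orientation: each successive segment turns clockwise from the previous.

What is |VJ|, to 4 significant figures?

32.37

N is at the origin; NV runs at 102.4° with length 9.4, so V = (-2.019, 9.181). NV ⟂ VU, so VU runs at 12.40°; with |VU| = 20.5, U = (18.00, 13.58). ∠VUT = 109.2° gives UT at -58.40° from the x-axis; with |UT| = 29.5, T = (33.46, -11.54). ∠UTJ = 79.5° gives TJ at -158.9° from the x-axis; with |TJ| = 21.5, J = (13.40, -19.28). Then |VJ| = |J − V| = 32.37.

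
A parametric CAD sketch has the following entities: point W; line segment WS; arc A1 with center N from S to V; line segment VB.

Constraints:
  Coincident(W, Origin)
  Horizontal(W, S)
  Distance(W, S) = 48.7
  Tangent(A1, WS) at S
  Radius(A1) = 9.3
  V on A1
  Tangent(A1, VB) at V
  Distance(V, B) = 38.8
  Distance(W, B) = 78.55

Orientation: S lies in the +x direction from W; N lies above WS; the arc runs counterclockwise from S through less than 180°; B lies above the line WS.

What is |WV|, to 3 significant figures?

58.5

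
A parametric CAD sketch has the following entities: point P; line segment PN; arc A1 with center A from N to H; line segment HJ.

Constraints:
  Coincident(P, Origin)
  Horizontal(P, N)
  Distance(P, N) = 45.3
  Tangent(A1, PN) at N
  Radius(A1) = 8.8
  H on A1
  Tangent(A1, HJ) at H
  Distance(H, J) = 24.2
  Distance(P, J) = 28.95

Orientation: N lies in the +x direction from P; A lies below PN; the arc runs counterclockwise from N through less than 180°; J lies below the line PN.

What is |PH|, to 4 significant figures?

39.30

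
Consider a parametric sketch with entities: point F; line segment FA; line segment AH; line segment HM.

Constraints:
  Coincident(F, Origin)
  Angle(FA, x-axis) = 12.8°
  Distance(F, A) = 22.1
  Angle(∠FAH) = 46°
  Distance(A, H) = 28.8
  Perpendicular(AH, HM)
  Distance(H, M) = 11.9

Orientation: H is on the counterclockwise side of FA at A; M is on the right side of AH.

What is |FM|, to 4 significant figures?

30.88

∠FAH = 46.0°, so AH runs at 12.8° + (180° − 46.0°) = 146.8° from the x-axis; with |AH| = 28.8, H = A + 28.8·(cos 146.8°, sin 146.8°) = (-2.548, 20.67). The perpendicularity gives HM at right angles to AH; with |HM| = 11.9 on the right of AH, M = H + 11.9·(0.5476, 0.8368) = (3.968, 30.62). Then |FM| = |M − F| = 30.88.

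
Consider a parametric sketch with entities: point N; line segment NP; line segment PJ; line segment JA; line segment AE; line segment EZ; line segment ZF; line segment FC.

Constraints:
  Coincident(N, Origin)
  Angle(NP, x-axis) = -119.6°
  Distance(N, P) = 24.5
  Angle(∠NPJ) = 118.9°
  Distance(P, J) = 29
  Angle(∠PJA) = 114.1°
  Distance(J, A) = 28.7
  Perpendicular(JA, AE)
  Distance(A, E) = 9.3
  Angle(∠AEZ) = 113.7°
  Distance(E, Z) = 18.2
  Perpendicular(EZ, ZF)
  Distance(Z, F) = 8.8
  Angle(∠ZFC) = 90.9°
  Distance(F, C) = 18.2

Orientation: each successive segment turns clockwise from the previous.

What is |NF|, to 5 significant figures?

37.896

N is at the origin; NP runs at -119.6° with length 24.5, so P = (-12.102, -21.303). ∠NPJ = 118.9° gives PJ at 179.30° from the x-axis; with |PJ| = 29.0, J = (-41.099, -20.948). ∠PJA = 114.1° gives JA at 113.40° from the x-axis; with |JA| = 28.7, A = (-52.498, 5.3912). The perpendicularity gives AE at right angles to JA, so AE runs at 23.400°; with |AE| = 9.3, E = (-43.962, 9.0847). ∠AEZ = 113.7° gives EZ at -42.900° from the x-axis; with |EZ| = 18.2, Z = (-30.630, -3.3044). The perpendicularity gives ZF at right angles to EZ, so ZF runs at -132.90°; with |ZF| = 8.8, F = (-36.621, -9.7508). Then |NF| = |F − N| = 37.896.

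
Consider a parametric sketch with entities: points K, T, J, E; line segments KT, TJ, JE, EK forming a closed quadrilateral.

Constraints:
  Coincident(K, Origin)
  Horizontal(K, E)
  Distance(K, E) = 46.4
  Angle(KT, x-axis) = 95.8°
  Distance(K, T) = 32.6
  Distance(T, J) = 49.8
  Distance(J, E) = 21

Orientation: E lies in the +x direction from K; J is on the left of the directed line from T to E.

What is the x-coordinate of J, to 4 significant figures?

45.17

Checks: |TJ| = 49.80 ✓; |JE| = 21.00 ✓.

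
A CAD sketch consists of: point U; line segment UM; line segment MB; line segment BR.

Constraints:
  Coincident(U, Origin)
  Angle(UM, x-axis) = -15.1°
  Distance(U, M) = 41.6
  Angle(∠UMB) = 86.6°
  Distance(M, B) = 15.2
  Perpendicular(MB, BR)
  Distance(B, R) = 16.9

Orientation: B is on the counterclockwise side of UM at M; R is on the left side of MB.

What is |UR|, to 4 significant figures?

27.72

U is at the origin; UM runs at -15.1° with length 41.6, so M = 41.6·(cos -15.1°, sin -15.1°) = (40.16, -10.84). ∠UMB = 86.6°, so MB runs at -15.1° + (180° − 86.6°) = 78.30° from the x-axis; with |MB| = 15.2, B = M + 15.2·(cos 78.30°, sin 78.30°) = (43.25, 4.047). The perpendicularity gives BR at right angles to MB; with |BR| = 16.9 on the left of MB, R = B + 16.9·(-0.9792, 0.2028) = (26.70, 7.474). Then |UR| = |R − U| = 27.72.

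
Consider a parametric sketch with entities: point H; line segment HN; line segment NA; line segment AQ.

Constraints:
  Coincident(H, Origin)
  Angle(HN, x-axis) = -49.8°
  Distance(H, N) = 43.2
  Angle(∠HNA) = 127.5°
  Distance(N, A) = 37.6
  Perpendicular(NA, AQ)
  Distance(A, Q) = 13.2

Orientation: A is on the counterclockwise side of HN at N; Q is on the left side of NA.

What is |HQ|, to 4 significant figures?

67.28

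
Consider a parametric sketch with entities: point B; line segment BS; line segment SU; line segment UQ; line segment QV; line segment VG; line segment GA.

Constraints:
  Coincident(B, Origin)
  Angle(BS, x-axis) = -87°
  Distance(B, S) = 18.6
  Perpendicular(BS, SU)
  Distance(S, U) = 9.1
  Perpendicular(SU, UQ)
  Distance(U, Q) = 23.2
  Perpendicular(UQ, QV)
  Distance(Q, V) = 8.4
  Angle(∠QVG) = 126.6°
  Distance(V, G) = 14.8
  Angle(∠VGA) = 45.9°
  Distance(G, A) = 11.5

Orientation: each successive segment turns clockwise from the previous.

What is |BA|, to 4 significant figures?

6.645

B is at the origin; BS runs at -87.0° with length 18.6, so S = (0.9734, -18.57). BS is perpendicular to SU, so SU runs at -177.0°; with |SU| = 9.1, U = (-8.114, -19.05). SU is perpendicular to UQ, so UQ runs at 93.00°; with |UQ| = 23.2, Q = (-9.328, 4.117). The perpendicularity gives QV at right angles to UQ, so QV runs at 3.000°; with |QV| = 8.4, V = (-0.9398, 4.557). ∠QVG = 126.6° gives VG at -50.40° from the x-axis; with |VG| = 14.8, G = (8.494, -6.847). ∠VGA = 45.9° gives GA at 175.5° from the x-axis; with |GA| = 11.5, A = (-2.970, -5.944). Then |BA| = |A − B| = 6.645.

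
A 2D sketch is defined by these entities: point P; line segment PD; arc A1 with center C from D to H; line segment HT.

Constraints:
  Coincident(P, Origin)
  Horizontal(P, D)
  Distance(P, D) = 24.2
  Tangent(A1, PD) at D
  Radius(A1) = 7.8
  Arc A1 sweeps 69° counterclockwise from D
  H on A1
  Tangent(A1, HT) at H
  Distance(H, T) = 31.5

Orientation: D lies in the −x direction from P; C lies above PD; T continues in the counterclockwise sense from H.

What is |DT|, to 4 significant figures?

39.10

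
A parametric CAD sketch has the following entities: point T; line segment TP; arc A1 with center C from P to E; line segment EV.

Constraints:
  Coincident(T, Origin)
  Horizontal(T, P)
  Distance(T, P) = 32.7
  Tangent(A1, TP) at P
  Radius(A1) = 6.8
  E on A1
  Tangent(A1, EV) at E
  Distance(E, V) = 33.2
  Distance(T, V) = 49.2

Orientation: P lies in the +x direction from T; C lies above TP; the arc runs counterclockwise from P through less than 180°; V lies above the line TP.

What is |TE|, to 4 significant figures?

40.15

Checks: |CE| = 6.800 ✓; ∠(CE, EV) = 90.00° ✓; |EV| = 33.20 ✓; |TV| = 49.20 ✓.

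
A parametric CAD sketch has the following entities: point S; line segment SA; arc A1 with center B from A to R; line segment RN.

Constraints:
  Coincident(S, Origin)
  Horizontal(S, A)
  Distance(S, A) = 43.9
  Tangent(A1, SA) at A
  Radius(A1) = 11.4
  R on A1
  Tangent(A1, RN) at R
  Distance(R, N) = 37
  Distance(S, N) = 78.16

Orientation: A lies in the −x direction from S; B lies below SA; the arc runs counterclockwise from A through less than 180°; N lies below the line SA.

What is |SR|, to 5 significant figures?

55.562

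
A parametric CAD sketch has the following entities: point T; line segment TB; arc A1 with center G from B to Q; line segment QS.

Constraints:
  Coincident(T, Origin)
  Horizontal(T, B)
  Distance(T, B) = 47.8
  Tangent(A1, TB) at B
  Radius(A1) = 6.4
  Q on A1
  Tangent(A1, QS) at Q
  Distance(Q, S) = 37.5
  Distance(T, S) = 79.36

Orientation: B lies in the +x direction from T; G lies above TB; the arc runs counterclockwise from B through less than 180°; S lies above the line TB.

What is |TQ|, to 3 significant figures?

53.7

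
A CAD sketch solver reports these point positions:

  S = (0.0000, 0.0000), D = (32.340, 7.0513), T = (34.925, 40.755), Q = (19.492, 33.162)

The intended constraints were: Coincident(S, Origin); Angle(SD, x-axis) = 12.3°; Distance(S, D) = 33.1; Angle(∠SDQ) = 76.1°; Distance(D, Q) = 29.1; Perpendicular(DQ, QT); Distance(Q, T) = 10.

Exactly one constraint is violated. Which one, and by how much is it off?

Distance(Q, T) = 10 — off by 7.20.

S = (0.00, 0.00) ✓; SD at 12.30° ✓; |SD| = 33.10 ✓; ∠SDQ = 76.10° ✓; |DQ| = 29.10 ✓; ∠(DQ, QT) = 90.00° ✓; |QT| = 17.20 ✗.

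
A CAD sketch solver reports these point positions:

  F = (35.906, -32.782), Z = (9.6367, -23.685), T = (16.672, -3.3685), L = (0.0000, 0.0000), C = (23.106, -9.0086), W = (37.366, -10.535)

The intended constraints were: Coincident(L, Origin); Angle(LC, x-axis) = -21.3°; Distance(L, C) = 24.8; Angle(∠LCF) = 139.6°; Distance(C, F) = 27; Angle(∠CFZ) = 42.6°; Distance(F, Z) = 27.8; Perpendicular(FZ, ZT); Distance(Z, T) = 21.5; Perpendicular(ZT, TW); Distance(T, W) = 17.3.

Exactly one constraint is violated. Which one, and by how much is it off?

Distance(T, W) = 17.3 — off by 4.60.

L = (0.00, 0.00) ✓; LC at -21.30° ✓; |LC| = 24.80 ✓; ∠LCF = 139.6° ✓; |CF| = 27.00 ✓; ∠CFZ = 42.60° ✓; |FZ| = 27.80 ✓; ∠(FZ, ZT) = 90.00° ✓; |ZT| = 21.50 ✓; ∠(ZT, TW) = 90.00° ✓; |TW| = 21.90 ✗.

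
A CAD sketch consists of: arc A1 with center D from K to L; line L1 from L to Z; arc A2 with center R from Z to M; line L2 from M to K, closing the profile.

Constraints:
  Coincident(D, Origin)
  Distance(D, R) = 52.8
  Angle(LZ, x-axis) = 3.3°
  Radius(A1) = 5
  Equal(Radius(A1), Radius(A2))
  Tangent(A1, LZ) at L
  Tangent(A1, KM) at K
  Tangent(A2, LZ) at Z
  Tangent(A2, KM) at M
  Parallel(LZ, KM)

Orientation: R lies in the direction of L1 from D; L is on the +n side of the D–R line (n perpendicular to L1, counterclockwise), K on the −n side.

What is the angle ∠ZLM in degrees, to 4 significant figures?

10.72°

Tangency of A1 to both parallel lines with radius 5.0 puts L and K at D ± 5.0·n: L = (-0.2878, 4.992), K = (0.2878, -4.992). Equal radii place Z and M the same way about R: Z = R + 5.0·n = (52.42, 8.031), M = R − 5.0·n = (53.00, -1.952). Then cos ∠ZLM = LZ·LM / (|LZ||LM|), giving 10.72°.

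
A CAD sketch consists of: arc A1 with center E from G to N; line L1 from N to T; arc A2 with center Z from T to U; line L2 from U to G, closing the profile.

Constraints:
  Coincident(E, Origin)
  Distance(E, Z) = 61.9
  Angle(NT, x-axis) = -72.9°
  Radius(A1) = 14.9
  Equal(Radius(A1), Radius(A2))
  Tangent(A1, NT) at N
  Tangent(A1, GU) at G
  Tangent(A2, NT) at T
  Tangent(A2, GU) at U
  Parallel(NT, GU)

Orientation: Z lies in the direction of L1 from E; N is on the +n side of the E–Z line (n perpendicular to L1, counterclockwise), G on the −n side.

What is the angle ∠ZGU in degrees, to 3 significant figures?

13.5°

The slot axis is L1's direction at -72.9°, so u = (cos -72.9°, sin -72.9°) = (0.294, -0.956) and n = (−sin -72.9°, cos -72.9°) = (0.956, 0.294). E is at the origin and Z lies 61.9 along u from E, so Z = 61.9·u = (18.2, -59.2). Tangency of A1 to both parallel lines with radius 14.9 puts N and G at E ± 14.9·n: N = (14.2, 4.38), G = (-14.2, -4.38). Equal radii place T and U the same way about Z: T = Z + 14.9·n = (32.4, -54.8), U = Z − 14.9·n = (3.96, -63.5). Then cos ∠ZGU = GZ·GU / (|GZ||GU|), giving 13.5°.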